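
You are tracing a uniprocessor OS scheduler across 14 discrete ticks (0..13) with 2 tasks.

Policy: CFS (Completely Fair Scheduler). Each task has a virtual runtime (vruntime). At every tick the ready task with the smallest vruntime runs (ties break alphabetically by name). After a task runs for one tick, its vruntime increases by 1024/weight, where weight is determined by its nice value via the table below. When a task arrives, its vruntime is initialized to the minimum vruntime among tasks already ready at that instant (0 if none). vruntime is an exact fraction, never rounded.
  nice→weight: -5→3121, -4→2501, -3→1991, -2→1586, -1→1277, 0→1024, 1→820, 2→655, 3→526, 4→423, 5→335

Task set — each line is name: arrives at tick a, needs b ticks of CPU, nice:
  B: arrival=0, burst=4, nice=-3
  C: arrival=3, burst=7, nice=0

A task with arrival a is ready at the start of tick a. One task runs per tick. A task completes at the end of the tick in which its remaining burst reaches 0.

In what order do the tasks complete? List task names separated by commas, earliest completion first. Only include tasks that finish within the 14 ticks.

t=0: vr[B=0] → run B
t=1: vr[B=1024/1991] → run B
t=2: vr[B=2048/1991] → run B
t=3: vr[B=3072/1991 C=3072/1991] → run B
t=4: vr[C=3072/1991] → run C
t=5: vr[C=5063/1991] → run C
t=6: vr[C=7054/1991] → run C
t=7: vr[C=9045/1991] → run C
t=8: vr[C=11036/1991] → run C
t=9: vr[C=13027/1991] → run C
t=10: vr[C=15018/1991] → run C
t=11: (idle)
t=12: (idle)
t=13: (idle)

completion order = B, C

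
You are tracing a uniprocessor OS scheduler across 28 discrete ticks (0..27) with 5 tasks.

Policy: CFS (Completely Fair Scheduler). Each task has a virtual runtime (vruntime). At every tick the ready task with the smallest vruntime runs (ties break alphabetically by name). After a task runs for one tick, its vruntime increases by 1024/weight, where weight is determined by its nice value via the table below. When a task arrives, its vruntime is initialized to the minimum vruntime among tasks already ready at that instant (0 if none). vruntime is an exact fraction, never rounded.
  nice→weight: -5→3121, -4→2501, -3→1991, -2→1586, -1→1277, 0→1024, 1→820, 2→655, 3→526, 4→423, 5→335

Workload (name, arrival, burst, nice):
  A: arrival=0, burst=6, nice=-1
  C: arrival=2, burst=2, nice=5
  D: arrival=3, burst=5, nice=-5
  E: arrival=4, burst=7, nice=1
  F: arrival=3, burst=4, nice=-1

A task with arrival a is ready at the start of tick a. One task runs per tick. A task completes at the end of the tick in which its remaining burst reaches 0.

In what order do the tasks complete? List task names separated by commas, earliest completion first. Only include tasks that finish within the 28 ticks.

t=0: vr[A=0] → run A
t=1: vr[A=1024/1277] → run A
t=2: vr[A=2048/1277 C=2048/1277] → run A
t=3: vr[A=3072/1277 C=2048/1277 D=2048/1277 F=2048/1277] → run C
t=4: vr[A=3072/1277 C=1993728/427795 D=2048/1277 E=2048/1277 F=2048/1277] → run D
t=5: vr[A=3072/1277 C=1993728/427795 D=7699456/3985517 E=2048/1277 F=2048/1277] → run E
t=6: vr[A=3072/1277 C=1993728/427795 D=7699456/3985517 E=746752/261785 F=2048/1277] → run F
t=7: vr[A=3072/1277 C=1993728/427795 D=7699456/3985517 E=746752/261785 F=3072/1277] → run D
t=8: vr[A=3072/1277 C=1993728/427795 D=9007104/3985517 E=746752/261785 F=3072/1277] → run D
t=9: vr[A=3072/1277 C=1993728/427795 D=10314752/3985517 E=746752/261785 F=3072/1277] → run A
t=10: vr[A=4096/1277 C=1993728/427795 D=10314752/3985517 E=746752/261785 F=3072/1277] → run F
t=11: vr[A=4096/1277 C=1993728/427795 D=10314752/3985517 E=746752/261785 F=4096/1277] → run D
t=12: vr[A=4096/1277 C=1993728/427795 D=11622400/3985517 E=746752/261785 F=4096/1277] → run E
t=13: vr[A=4096/1277 C=1993728/427795 D=11622400/3985517 E=1073664/261785 F=4096/1277] → run D
t=14: vr[A=4096/1277 C=1993728/427795 E=1073664/261785 F=4096/1277] → run A
t=15: vr[A=5120/1277 C=1993728/427795 E=1073664/261785 F=4096/1277] → run F
t=16: vr[A=5120/1277 C=1993728/427795 E=1073664/261785 F=5120/1277] → run A
t=17: vr[C=1993728/427795 E=1073664/261785 F=5120/1277] → run F
t=18: vr[C=1993728/427795 E=1073664/261785] → run E
t=19: vr[C=1993728/427795 E=1400576/261785] → run C
t=20: vr[E=1400576/261785] → run E
t=21: vr[E=1727488/261785] → run E
t=22: vr[E=410880/52357] → run E
t=23: vr[E=2381312/261785] → run E
t=24: (idle)
t=25: (idle)
t=26: (idle)
t=27: (idle)

completion order = D, A, F, C, E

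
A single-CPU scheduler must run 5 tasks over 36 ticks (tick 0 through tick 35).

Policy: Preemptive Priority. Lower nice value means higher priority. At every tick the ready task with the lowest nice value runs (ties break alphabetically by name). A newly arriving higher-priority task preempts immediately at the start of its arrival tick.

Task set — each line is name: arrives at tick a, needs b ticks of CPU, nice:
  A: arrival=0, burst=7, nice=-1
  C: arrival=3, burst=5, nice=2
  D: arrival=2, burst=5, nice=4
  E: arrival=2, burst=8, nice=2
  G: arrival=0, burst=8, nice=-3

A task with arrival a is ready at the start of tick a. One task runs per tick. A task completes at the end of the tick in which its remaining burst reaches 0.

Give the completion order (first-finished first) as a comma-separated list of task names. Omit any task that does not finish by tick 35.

completion order = G, A, C, E, D

t=0: ready={A,G} → run G
t=1: ready={A,G} → run G
t=2: ready={A,D,E,G} → run G
t=3: ready={A,C,D,E,G} → run G
t=4: ready={A,C,D,E,G} → run G
t=5: ready={A,C,D,E,G} → run G
t=6: ready={A,C,D,E,G} → run G
t=7: ready={A,C,D,E,G} → run G
t=8: ready={A,C,D,E} → run A
t=9: ready={A,C,D,E} → run A
t=10: ready={A,C,D,E} → run A
t=11: ready={A,C,D,E} → run A
t=12: ready={A,C,D,E} → run A
t=13: ready={A,C,D,E} → run A
t=14: ready={A,C,D,E} → run A
t=15: ready={C,D,E} → run C
t=16: ready={C,D,E} → run C
t=17: ready={C,D,E} → run C
t=18: ready={C,D,E} → run C
t=19: ready={C,D,E} → run C
t=20: ready={D,E} → run E
t=21: ready={D,E} → run E
t=22: ready={D,E} → run E
t=23: ready={D,E} → run E
t=24: ready={D,E} → run E
t=25: ready={D,E} → run E
t=26: ready={D,E} → run E
t=27: ready={D,E} → run E
t=28: ready={D} → run D
t=29: ready={D} → run D
t=30: ready={D} → run D
t=31: ready={D} → run D
t=32: ready={D} → run D
t=33: (idle)
t=34: (idle)
t=35: (idle)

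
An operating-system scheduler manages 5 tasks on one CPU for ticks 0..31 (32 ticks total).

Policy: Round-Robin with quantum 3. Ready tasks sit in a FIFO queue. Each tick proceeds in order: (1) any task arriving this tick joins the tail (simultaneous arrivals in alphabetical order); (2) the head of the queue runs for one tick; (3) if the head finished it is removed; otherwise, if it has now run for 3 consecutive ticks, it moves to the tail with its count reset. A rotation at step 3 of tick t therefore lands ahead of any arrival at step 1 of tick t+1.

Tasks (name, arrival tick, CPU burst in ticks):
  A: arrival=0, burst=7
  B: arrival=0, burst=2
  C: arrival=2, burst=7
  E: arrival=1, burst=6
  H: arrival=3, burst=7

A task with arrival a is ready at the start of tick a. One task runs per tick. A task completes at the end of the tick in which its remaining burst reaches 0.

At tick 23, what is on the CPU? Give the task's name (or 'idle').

t=0: queue=[A,B] q_used=0 → run A
t=1: queue=[A,B,E] q_used=1 → run A
t=2: queue=[A,B,E,C] q_used=2 → run A
t=3: queue=[B,E,C,A,H] q_used=0 → run B
t=4: queue=[B,E,C,A,H] q_used=1 → run B
t=5: queue=[E,C,A,H] q_used=0 → run E
t=6: queue=[E,C,A,H] q_used=1 → run E
t=7: queue=[E,C,A,H] q_used=2 → run E
t=8: queue=[C,A,H,E] q_used=0 → run C
t=9: queue=[C,A,H,E] q_used=1 → run C
t=10: queue=[C,A,H,E] q_used=2 → run C
t=11: queue=[A,H,E,C] q_used=0 → run A
t=12: queue=[A,H,E,C] q_used=1 → run A
t=13: queue=[A,H,E,C] q_used=2 → run A
t=14: queue=[H,E,C,A] q_used=0 → run H
t=15: queue=[H,E,C,A] q_used=1 → run H
t=16: queue=[H,E,C,A] q_used=2 → run H
t=17: queue=[E,C,A,H] q_used=0 → run E
t=18: queue=[E,C,A,H] q_used=1 → run E
t=19: queue=[E,C,A,H] q_used=2 → run E
t=20: queue=[C,A,H] q_used=0 → run C
t=21: queue=[C,A,H] q_used=1 → run C
t=22: queue=[C,A,H] q_used=2 → run C
t=23: queue=[A,H,C] q_used=0 → run A
t=24: queue=[H,C] q_used=0 → run H
t=25: queue=[H,C] q_used=1 → run H
t=26: queue=[H,C] q_used=2 → run H
t=27: queue=[C,H] q_used=0 → run C
t=28: queue=[H] q_used=0 → run H
t=29: (idle)
t=30: (idle)
t=31: (idle)

running at tick 23 = A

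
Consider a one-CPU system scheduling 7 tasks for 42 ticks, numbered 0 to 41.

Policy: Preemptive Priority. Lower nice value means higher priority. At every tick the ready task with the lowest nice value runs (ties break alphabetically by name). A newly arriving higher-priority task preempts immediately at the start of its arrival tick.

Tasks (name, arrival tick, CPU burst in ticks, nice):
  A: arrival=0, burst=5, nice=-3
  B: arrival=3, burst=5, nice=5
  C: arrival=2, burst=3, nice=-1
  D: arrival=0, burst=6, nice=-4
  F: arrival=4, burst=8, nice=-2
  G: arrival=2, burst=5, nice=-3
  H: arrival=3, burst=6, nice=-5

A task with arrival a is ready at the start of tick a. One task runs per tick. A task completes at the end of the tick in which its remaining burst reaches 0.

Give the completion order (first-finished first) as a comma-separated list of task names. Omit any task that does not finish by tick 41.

completion order = H, D, A, G, F, C, B

t=0: ready={A,D} → run D
t=1: ready={A,D} → run D
t=2: ready={A,C,D,G} → run D
t=3: ready={A,B,C,D,G,H} → run H
t=4: ready={A,B,C,D,F,G,H} → run H
t=5: ready={A,B,C,D,F,G,H} → run H
t=6: ready={A,B,C,D,F,G,H} → run H
t=7: ready={A,B,C,D,F,G,H} → run H
t=8: ready={A,B,C,D,F,G,H} → run H
t=9: ready={A,B,C,D,F,G} → run D
t=10: ready={A,B,C,D,F,G} → run D
t=11: ready={A,B,C,D,F,G} → run D
t=12: ready={A,B,C,F,G} → run A
t=13: ready={A,B,C,F,G} → run A
t=14: ready={A,B,C,F,G} → run A
t=15: ready={A,B,C,F,G} → run A
t=16: ready={A,B,C,F,G} → run A
t=17: ready={B,C,F,G} → run G
t=18: ready={B,C,F,G} → run G
t=19: ready={B,C,F,G} → run G
t=20: ready={B,C,F,G} → run G
t=21: ready={B,C,F,G} → run G
t=22: ready={B,C,F} → run F
t=23: ready={B,C,F} → run F
t=24: ready={B,C,F} → run F
t=25: ready={B,C,F} → run F
t=26: ready={B,C,F} → run F
t=27: ready={B,C,F} → run F
t=28: ready={B,C,F} → run F
t=29: ready={B,C,F} → run F
t=30: ready={B,C} → run C
t=31: ready={B,C} → run C
t=32: ready={B,C} → run C
t=33: ready={B} → run B
t=34: ready={B} → run B
t=35: ready={B} → run B
t=36: ready={B} → run B
t=37: ready={B} → run B
t=38: (idle)
t=39: (idle)
t=40: (idle)
t=41: (idle)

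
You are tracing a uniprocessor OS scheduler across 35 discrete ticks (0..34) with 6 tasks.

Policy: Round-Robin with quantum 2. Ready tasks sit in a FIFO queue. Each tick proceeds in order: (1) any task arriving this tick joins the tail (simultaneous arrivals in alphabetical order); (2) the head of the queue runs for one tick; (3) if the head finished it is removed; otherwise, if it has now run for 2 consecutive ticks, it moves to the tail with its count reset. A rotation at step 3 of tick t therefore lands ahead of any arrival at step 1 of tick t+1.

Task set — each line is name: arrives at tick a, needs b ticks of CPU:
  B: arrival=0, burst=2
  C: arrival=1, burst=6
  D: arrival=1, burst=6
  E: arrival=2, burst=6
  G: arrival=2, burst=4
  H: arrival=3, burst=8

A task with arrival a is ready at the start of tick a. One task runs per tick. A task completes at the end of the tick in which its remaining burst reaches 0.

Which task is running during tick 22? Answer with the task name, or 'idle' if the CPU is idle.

t=0: queue=[B] q_used=0 → run B
t=1: queue=[B,C,D] q_used=1 → run B
t=2: queue=[C,D,E,G] q_used=0 → run C
t=3: queue=[C,D,E,G,H] q_used=1 → run C
t=4: queue=[D,E,G,H,C] q_used=0 → run D
t=5: queue=[D,E,G,H,C] q_used=1 → run D
t=6: queue=[E,G,H,C,D] q_used=0 → run E
t=7: queue=[E,G,H,C,D] q_used=1 → run E
t=8: queue=[G,H,C,D,E] q_used=0 → run G
t=9: queue=[G,H,C,D,E] q_used=1 → run G
t=10: queue=[H,C,D,E,G] q_used=0 → run H
t=11: queue=[H,C,D,E,G] q_used=1 → run H
t=12: queue=[C,D,E,G,H] q_used=0 → run C
t=13: queue=[C,D,E,G,H] q_used=1 → run C
t=14: queue=[D,E,G,H,C] q_used=0 → run D
t=15: queue=[D,E,G,H,C] q_used=1 → run D
t=16: queue=[E,G,H,C,D] q_used=0 → run E
t=17: queue=[E,G,H,C,D] q_used=1 → run E
t=18: queue=[G,H,C,D,E] q_used=0 → run G
t=19: queue=[G,H,C,D,E] q_used=1 → run G
t=20: queue=[H,C,D,E] q_used=0 → run H
t=21: queue=[H,C,D,E] q_used=1 → run H
t=22: queue=[C,D,E,H] q_used=0 → run C
t=23: queue=[C,D,E,H] q_used=1 → run C
t=24: queue=[D,E,H] q_used=0 → run D
t=25: queue=[D,E,H] q_used=1 → run D
t=26: queue=[E,H] q_used=0 → run E
t=27: queue=[E,H] q_used=1 → run E
t=28: queue=[H] q_used=0 → run H
t=29: queue=[H] q_used=1 → run H
t=30: queue=[H] q_used=0 → run H
t=31: queue=[H] q_used=1 → run H
t=32: (idle)
t=33: (idle)
t=34: (idle)

running at tick 22 = C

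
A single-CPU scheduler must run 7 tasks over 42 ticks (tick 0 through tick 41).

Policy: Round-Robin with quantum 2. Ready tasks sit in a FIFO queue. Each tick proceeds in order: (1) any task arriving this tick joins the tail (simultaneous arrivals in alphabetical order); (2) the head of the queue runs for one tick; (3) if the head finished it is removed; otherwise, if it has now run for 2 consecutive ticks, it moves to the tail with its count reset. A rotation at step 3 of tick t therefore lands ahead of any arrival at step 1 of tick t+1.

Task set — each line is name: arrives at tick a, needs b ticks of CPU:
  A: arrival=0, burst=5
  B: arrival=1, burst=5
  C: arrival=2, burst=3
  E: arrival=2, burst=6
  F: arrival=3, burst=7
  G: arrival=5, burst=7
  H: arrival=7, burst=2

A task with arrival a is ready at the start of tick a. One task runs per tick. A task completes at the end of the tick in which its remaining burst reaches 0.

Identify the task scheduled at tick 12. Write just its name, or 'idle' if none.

t=0: queue=[A] q_used=0 → run A
t=1: queue=[A,B] q_used=1 → run A
t=2: queue=[B,A,C,E] q_used=0 → run B
t=3: queue=[B,A,C,E,F] q_used=1 → run B
t=4: queue=[A,C,E,F,B] q_used=0 → run A
t=5: queue=[A,C,E,F,B,G] q_used=1 → run A
t=6: queue=[C,E,F,B,G,A] q_used=0 → run C
t=7: queue=[C,E,F,B,G,A,H] q_used=1 → run C
t=8: queue=[E,F,B,G,A,H,C] q_used=0 → run E
t=9: queue=[E,F,B,G,A,H,C] q_used=1 → run E
t=10: queue=[F,B,G,A,H,C,E] q_used=0 → run F
t=11: queue=[F,B,G,A,H,C,E] q_used=1 → run F
t=12: queue=[B,G,A,H,C,E,F] q_used=0 → run B
t=13: queue=[B,G,A,H,C,E,F] q_used=1 → run B
t=14: queue=[G,A,H,C,E,F,B] q_used=0 → run G
t=15: queue=[G,A,H,C,E,F,B] q_used=1 → run G
t=16: queue=[A,H,C,E,F,B,G] q_used=0 → run A
t=17: queue=[H,C,E,F,B,G] q_used=0 → run H
t=18: queue=[H,C,E,F,B,G] q_used=1 → run H
t=19: queue=[C,E,F,B,G] q_used=0 → run C
t=20: queue=[E,F,B,G] q_used=0 → run E
t=21: queue=[E,F,B,G] q_used=1 → run E
t=22: queue=[F,B,G,E] q_used=0 → run F
t=23: queue=[F,B,G,E] q_used=1 → run F
t=24: queue=[B,G,E,F] q_used=0 → run B
t=25: queue=[G,E,F] q_used=0 → run G
t=26: queue=[G,E,F] q_used=1 → run G
t=27: queue=[E,F,G] q_used=0 → run E
t=28: queue=[E,F,G] q_used=1 → run E
t=29: queue=[F,G] q_used=0 → run F
t=30: queue=[F,G] q_used=1 → run F
t=31: queue=[G,F] q_used=0 → run G
t=32: queue=[G,F] q_used=1 → run G
t=33: queue=[F,G] q_used=0 → run F
t=34: queue=[G] q_used=0 → run G
t=35: (idle)
t=36: (idle)
t=37: (idle)
t=38: (idle)
t=39: (idle)
t=40: (idle)
t=41: (idle)

running at tick 12 = B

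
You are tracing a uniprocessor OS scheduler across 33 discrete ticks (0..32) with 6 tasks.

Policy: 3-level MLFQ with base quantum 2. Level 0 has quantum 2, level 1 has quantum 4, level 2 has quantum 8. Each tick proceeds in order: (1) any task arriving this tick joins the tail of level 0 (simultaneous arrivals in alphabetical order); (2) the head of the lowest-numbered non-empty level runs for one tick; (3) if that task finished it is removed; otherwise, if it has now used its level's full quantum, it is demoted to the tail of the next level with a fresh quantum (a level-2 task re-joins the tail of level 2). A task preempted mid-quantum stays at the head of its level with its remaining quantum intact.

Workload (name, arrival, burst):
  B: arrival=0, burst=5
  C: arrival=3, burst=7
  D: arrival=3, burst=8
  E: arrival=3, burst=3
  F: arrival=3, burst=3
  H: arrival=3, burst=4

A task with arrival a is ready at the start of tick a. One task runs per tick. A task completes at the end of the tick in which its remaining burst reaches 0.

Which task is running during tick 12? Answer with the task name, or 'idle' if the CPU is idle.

running at tick 12 = H

t=0: L0/L1/L2 = B/-/- → run B
t=1: L0/L1/L2 = B/-/- → run B
t=2: L0/L1/L2 = -/B/- → run B
t=3: L0/L1/L2 = CDEFH/B/- → run C
t=4: L0/L1/L2 = CDEFH/B/- → run C
t=5: L0/L1/L2 = DEFH/BC/- → run D
t=6: L0/L1/L2 = DEFH/BC/- → run D
t=7: L0/L1/L2 = EFH/BCD/- → run E
t=8: L0/L1/L2 = EFH/BCD/- → run E
t=9: L0/L1/L2 = FH/BCDE/- → run F
t=10: L0/L1/L2 = FH/BCDE/- → run F
t=11: L0/L1/L2 = H/BCDEF/- → run H
t=12: L0/L1/L2 = H/BCDEF/- → run H
t=13: L0/L1/L2 = -/BCDEFH/- → run B
t=14: L0/L1/L2 = -/BCDEFH/- → run B
t=15: L0/L1/L2 = -/CDEFH/- → run C
t=16: L0/L1/L2 = -/CDEFH/- → run C
t=17: L0/L1/L2 = -/CDEFH/- → run C
t=18: L0/L1/L2 = -/CDEFH/- → run C
t=19: L0/L1/L2 = -/DEFH/C → run D
t=20: L0/L1/L2 = -/DEFH/C → run D
t=21: L0/L1/L2 = -/DEFH/C → run D
t=22: L0/L1/L2 = -/DEFH/C → run D
t=23: L0/L1/L2 = -/EFH/CD → run E
t=24: L0/L1/L2 = -/FH/CD → run F
t=25: L0/L1/L2 = -/H/CD → run H
t=26: L0/L1/L2 = -/H/CD → run H
t=27: L0/L1/L2 = -/-/CD → run C
t=28: L0/L1/L2 = -/-/D → run D
t=29: L0/L1/L2 = -/-/D → run D
t=30: (idle)
t=31: (idle)
t=32: (idle)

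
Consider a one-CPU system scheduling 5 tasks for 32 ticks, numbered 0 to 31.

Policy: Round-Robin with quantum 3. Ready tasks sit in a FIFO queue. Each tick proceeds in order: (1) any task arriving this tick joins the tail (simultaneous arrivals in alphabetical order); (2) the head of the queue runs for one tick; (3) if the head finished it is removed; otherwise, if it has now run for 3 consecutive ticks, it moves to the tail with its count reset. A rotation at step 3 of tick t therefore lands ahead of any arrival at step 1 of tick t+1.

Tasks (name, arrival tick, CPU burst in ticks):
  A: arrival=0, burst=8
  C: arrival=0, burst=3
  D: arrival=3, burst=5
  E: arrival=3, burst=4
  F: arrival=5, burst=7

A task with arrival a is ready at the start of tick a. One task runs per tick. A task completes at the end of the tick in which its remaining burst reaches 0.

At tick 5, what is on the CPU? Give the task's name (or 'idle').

running at tick 5 = C

t=0: queue=[A,C] q_used=0 → run A
t=1: queue=[A,C] q_used=1 → run A
t=2: queue=[A,C] q_used=2 → run A
t=3: queue=[C,A,D,E] q_used=0 → run C
t=4: queue=[C,A,D,E] q_used=1 → run C
t=5: queue=[C,A,D,E,F] q_used=2 → run C
t=6: queue=[A,D,E,F] q_used=0 → run A
t=7: queue=[A,D,E,F] q_used=1 → run A
t=8: queue=[A,D,E,F] q_used=2 → run A
t=9: queue=[D,E,F,A] q_used=0 → run D
t=10: queue=[D,E,F,A] q_used=1 → run D
t=11: queue=[D,E,F,A] q_used=2 → run D
t=12: queue=[E,F,A,D] q_used=0 → run E
t=13: queue=[E,F,A,D] q_used=1 → run E
t=14: queue=[E,F,A,D] q_used=2 → run E
t=15: queue=[F,A,D,E] q_used=0 → run F
t=16: queue=[F,A,D,E] q_used=1 → run F
t=17: queue=[F,A,D,E] q_used=2 → run F
t=18: queue=[A,D,E,F] q_used=0 → run A
t=19: queue=[A,D,E,F] q_used=1 → run A
t=20: queue=[D,E,F] q_used=0 → run D
t=21: queue=[D,E,F] q_used=1 → run D
t=22: queue=[E,F] q_used=0 → run E
t=23: queue=[F] q_used=0 → run F
t=24: queue=[F] q_used=1 → run F
t=25: queue=[F] q_used=2 → run F
t=26: queue=[F] q_used=0 → run F
t=27: (idle)
t=28: (idle)
t=29: (idle)
t=30: (idle)
t=31: (idle)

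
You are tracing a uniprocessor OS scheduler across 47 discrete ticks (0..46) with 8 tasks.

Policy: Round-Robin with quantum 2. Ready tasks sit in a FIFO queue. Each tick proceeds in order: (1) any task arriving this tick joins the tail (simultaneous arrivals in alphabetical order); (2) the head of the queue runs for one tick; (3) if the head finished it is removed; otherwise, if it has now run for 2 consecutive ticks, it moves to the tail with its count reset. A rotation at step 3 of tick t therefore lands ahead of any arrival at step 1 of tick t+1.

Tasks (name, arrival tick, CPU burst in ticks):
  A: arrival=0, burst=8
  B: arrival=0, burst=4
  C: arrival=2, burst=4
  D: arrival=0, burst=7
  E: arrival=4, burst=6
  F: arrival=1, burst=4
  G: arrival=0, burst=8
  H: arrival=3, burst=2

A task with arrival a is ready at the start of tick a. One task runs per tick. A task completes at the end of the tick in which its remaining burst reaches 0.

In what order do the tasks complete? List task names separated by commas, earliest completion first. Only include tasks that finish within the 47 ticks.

completion order = H, B, F, C, A, E, D, G

t=0: queue=[A,B,D,G] q_used=0 → run A
t=1: queue=[A,B,D,G,F] q_used=1 → run A
t=2: queue=[B,D,G,F,A,C] q_used=0 → run B
t=3: queue=[B,D,G,F,A,C,H] q_used=1 → run B
t=4: queue=[D,G,F,A,C,H,B,E] q_used=0 → run D
t=5: queue=[D,G,F,A,C,H,B,E] q_used=1 → run D
t=6: queue=[G,F,A,C,H,B,E,D] q_used=0 → run G
t=7: queue=[G,F,A,C,H,B,E,D] q_used=1 → run G
t=8: queue=[F,A,C,H,B,E,D,G] q_used=0 → run F
t=9: queue=[F,A,C,H,B,E,D,G] q_used=1 → run F
t=10: queue=[A,C,H,B,E,D,G,F] q_used=0 → run A
t=11: queue=[A,C,H,B,E,D,G,F] q_used=1 → run A
t=12: queue=[C,H,B,E,D,G,F,A] q_used=0 → run C
t=13: queue=[C,H,B,E,D,G,F,A] q_used=1 → run C
t=14: queue=[H,B,E,D,G,F,A,C] q_used=0 → run H
t=15: queue=[H,B,E,D,G,F,A,C] q_used=1 → run H
t=16: queue=[B,E,D,G,F,A,C] q_used=0 → run B
t=17: queue=[B,E,D,G,F,A,C] q_used=1 → run B
t=18: queue=[E,D,G,F,A,C] q_used=0 → run E
t=19: queue=[E,D,G,F,A,C] q_used=1 → run E
t=20: queue=[D,G,F,A,C,E] q_used=0 → run D
t=21: queue=[D,G,F,A,C,E] q_used=1 → run D
t=22: queue=[G,F,A,C,E,D] q_used=0 → run G
t=23: queue=[G,F,A,C,E,D] q_used=1 → run G
t=24: queue=[F,A,C,E,D,G] q_used=0 → run F
t=25: queue=[F,A,C,E,D,G] q_used=1 → run F
t=26: queue=[A,C,E,D,G] q_used=0 → run A
t=27: queue=[A,C,E,D,G] q_used=1 → run A
t=28: queue=[C,E,D,G,A] q_used=0 → run C
t=29: queue=[C,E,D,G,A] q_used=1 → run C
t=30: queue=[E,D,G,A] q_used=0 → run E
t=31: queue=[E,D,G,A] q_used=1 → run E
t=32: queue=[D,G,A,E] q_used=0 → run D
t=33: queue=[D,G,A,E] q_used=1 → run D
t=34: queue=[G,A,E,D] q_used=0 → run G
t=35: queue=[G,A,E,D] q_used=1 → run G
t=36: queue=[A,E,D,G] q_used=0 → run A
t=37: queue=[A,E,D,G] q_used=1 → run A
t=38: queue=[E,D,G] q_used=0 → run E
t=39: queue=[E,D,G] q_used=1 → run E
t=40: queue=[D,G] q_used=0 → run D
t=41: queue=[G] q_used=0 → run G
t=42: queue=[G] q_used=1 → run G
t=43: (idle)
t=44: (idle)
t=45: (idle)
t=46: (idle)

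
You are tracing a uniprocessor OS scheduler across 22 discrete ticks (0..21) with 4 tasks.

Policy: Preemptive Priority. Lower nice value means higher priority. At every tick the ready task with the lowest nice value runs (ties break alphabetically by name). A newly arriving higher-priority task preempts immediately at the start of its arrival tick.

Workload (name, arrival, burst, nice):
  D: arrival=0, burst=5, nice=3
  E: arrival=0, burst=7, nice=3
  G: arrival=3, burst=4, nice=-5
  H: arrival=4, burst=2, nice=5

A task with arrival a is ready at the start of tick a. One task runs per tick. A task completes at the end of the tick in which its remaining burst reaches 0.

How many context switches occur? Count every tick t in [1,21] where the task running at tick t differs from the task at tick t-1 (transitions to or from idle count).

t=0: ready={D,E} → run D
t=1: ready={D,E} → run D
t=2: ready={D,E} → run D
t=3: ready={D,E,G} → run G
t=4: ready={D,E,G,H} → run G
t=5: ready={D,E,G,H} → run G
t=6: ready={D,E,G,H} → run G
t=7: ready={D,E,H} → run D
t=8: ready={D,E,H} → run D
t=9: ready={E,H} → run E
t=10: ready={E,H} → run E
t=11: ready={E,H} → run E
t=12: ready={E,H} → run E
t=13: ready={E,H} → run E
t=14: ready={E,H} → run E
t=15: ready={E,H} → run E
t=16: ready={H} → run H
t=17: ready={H} → run H
t=18: (idle)
t=19: (idle)
t=20: (idle)
t=21: (idle)

context switches = 5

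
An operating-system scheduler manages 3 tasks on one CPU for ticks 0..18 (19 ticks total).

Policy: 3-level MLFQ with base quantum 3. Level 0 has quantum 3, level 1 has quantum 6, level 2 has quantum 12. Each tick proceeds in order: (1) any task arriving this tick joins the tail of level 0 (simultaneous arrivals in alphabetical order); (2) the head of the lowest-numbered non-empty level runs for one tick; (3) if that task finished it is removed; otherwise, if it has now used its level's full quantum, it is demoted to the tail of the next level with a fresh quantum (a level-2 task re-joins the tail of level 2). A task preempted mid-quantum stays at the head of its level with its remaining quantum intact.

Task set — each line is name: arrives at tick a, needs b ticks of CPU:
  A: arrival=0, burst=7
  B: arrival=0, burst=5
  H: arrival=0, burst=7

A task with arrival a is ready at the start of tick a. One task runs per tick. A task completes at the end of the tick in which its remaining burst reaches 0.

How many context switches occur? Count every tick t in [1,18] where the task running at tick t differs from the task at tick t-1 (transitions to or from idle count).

context switches = 5

t=0: L0/L1/L2 = ABH/-/- → run A
t=1: L0/L1/L2 = ABH/-/- → run A
t=2: L0/L1/L2 = ABH/-/- → run A
t=3: L0/L1/L2 = BH/A/- → run B
t=4: L0/L1/L2 = BH/A/- → run B
t=5: L0/L1/L2 = BH/A/- → run B
t=6: L0/L1/L2 = H/AB/- → run H
t=7: L0/L1/L2 = H/AB/- → run H
t=8: L0/L1/L2 = H/AB/- → run H
t=9: L0/L1/L2 = -/ABH/- → run A
t=10: L0/L1/L2 = -/ABH/- → run A
t=11: L0/L1/L2 = -/ABH/- → run A
t=12: L0/L1/L2 = -/ABH/- → run A
t=13: L0/L1/L2 = -/BH/- → run B
t=14: L0/L1/L2 = -/BH/- → run B
t=15: L0/L1/L2 = -/H/- → run H
t=16: L0/L1/L2 = -/H/- → run H
t=17: L0/L1/L2 = -/H/- → run H
t=18: L0/L1/L2 = -/H/- → run H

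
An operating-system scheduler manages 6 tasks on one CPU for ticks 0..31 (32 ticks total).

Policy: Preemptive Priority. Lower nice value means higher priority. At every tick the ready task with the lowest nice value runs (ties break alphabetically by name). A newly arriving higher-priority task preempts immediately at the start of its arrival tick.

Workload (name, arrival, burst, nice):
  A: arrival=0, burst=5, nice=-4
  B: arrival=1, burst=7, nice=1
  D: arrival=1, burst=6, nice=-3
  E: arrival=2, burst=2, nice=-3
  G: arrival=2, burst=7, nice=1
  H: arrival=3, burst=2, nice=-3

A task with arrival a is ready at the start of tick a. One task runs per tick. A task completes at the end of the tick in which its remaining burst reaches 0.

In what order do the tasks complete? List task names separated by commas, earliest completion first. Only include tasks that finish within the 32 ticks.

completion order = A, D, E, H, B, G

t=0: ready={A} → run A
t=1: ready={A,B,D} → run A
t=2: ready={A,B,D,E,G} → run A
t=3: ready={A,B,D,E,G,H} → run A
t=4: ready={A,B,D,E,G,H} → run A
t=5: ready={B,D,E,G,H} → run D
t=6: ready={B,D,E,G,H} → run D
t=7: ready={B,D,E,G,H} → run D
t=8: ready={B,D,E,G,H} → run D
t=9: ready={B,D,E,G,H} → run D
t=10: ready={B,D,E,G,H} → run D
t=11: ready={B,E,G,H} → run E
t=12: ready={B,E,G,H} → run E
t=13: ready={B,G,H} → run H
t=14: ready={B,G,H} → run H
t=15: ready={B,G} → run B
t=16: ready={B,G} → run B
t=17: ready={B,G} → run B
t=18: ready={B,G} → run B
t=19: ready={B,G} → run B
t=20: ready={B,G} → run B
t=21: ready={B,G} → run B
t=22: ready={G} → run G
t=23: ready={G} → run G
t=24: ready={G} → run G
t=25: ready={G} → run G
t=26: ready={G} → run G
t=27: ready={G} → run G
t=28: ready={G} → run G
t=29: (idle)
t=30: (idle)
t=31: (idle)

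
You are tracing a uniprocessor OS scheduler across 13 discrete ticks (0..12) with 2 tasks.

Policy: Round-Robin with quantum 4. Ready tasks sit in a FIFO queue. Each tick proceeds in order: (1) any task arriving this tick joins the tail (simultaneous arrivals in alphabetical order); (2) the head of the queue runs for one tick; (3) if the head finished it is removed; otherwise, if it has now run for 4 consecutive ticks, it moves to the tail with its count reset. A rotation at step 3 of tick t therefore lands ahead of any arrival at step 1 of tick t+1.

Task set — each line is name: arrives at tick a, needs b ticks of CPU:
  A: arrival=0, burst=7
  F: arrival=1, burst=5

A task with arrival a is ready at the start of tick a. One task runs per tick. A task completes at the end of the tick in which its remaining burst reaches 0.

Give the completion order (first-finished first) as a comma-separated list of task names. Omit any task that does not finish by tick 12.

t=0: queue=[A] q_used=0 → run A
t=1: queue=[A,F] q_used=1 → run A
t=2: queue=[A,F] q_used=2 → run A
t=3: queue=[A,F] q_used=3 → run A
t=4: queue=[F,A] q_used=0 → run F
t=5: queue=[F,A] q_used=1 → run F
t=6: queue=[F,A] q_used=2 → run F
t=7: queue=[F,A] q_used=3 → run F
t=8: queue=[A,F] q_used=0 → run A
t=9: queue=[A,F] q_used=1 → run A
t=10: queue=[A,F] q_used=2 → run A
t=11: queue=[F] q_used=0 → run F
t=12: (idle)

completion order = A, F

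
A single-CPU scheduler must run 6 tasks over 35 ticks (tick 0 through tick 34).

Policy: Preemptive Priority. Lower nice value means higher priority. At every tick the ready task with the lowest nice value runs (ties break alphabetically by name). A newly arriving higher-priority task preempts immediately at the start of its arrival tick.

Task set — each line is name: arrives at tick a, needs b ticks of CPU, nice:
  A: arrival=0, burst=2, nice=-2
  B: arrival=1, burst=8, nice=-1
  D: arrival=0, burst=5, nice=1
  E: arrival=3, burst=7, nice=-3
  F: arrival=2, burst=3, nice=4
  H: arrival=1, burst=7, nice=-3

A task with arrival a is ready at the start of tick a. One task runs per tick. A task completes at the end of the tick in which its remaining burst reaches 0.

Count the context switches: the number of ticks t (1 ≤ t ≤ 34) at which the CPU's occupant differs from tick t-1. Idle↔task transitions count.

context switches = 8

t=0: ready={A,D} → run A
t=1: ready={A,B,D,H} → run H
t=2: ready={A,B,D,F,H} → run H
t=3: ready={A,B,D,E,F,H} → run E
t=4: ready={A,B,D,E,F,H} → run E
t=5: ready={A,B,D,E,F,H} → run E
t=6: ready={A,B,D,E,F,H} → run E
t=7: ready={A,B,D,E,F,H} → run E
t=8: ready={A,B,D,E,F,H} → run E
t=9: ready={A,B,D,E,F,H} → run E
t=10: ready={A,B,D,F,H} → run H
t=11: ready={A,B,D,F,H} → run H
t=12: ready={A,B,D,F,H} → run H
t=13: ready={A,B,D,F,H} → run H
t=14: ready={A,B,D,F,H} → run H
t=15: ready={A,B,D,F} → run A
t=16: ready={B,D,F} → run B
t=17: ready={B,D,F} → run B
t=18: ready={B,D,F} → run B
t=19: ready={B,D,F} → run B
t=20: ready={B,D,F} → run B
t=21: ready={B,D,F} → run B
t=22: ready={B,D,F} → run B
t=23: ready={B,D,F} → run B
t=24: ready={D,F} → run D
t=25: ready={D,F} → run D
t=26: ready={D,F} → run D
t=27: ready={D,F} → run D
t=28: ready={D,F} → run D
t=29: ready={F} → run F
t=30: ready={F} → run F
t=31: ready={F} → run F
t=32: (idle)
t=33: (idle)
t=34: (idle)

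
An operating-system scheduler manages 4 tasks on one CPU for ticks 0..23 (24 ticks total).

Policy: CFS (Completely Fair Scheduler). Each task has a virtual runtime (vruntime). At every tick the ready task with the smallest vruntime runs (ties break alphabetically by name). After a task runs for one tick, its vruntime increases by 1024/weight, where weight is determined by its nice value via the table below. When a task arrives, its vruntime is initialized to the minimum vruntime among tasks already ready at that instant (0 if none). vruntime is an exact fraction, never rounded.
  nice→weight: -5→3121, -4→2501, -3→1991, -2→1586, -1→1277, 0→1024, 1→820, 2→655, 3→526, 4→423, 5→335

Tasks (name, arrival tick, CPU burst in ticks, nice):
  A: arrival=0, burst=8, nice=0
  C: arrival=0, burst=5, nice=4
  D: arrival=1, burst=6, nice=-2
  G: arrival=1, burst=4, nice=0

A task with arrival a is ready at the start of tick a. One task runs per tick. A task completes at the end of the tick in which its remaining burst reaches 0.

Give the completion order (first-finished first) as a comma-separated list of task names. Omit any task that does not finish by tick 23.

t=0: vr[A=0 C=0] → run A
t=1: vr[A=1 C=0 D=0 G=0] → run C
t=2: vr[A=1 C=1024/423 D=0 G=0] → run D
t=3: vr[A=1 C=1024/423 D=512/793 G=0] → run G
t=4: vr[A=1 C=1024/423 D=512/793 G=1] → run D
t=5: vr[A=1 C=1024/423 D=1024/793 G=1] → run A
t=6: vr[A=2 C=1024/423 D=1024/793 G=1] → run G
t=7: vr[A=2 C=1024/423 D=1024/793 G=2] → run D
t=8: vr[A=2 C=1024/423 D=1536/793 G=2] → run D
t=9: vr[A=2 C=1024/423 D=2048/793 G=2] → run A
t=10: vr[A=3 C=1024/423 D=2048/793 G=2] → run G
t=11: vr[A=3 C=1024/423 D=2048/793 G=3] → run C
t=12: vr[A=3 C=2048/423 D=2048/793 G=3] → run D
t=13: vr[A=3 C=2048/423 D=2560/793 G=3] → run A
t=14: vr[A=4 C=2048/423 D=2560/793 G=3] → run G
t=15: vr[A=4 C=2048/423 D=2560/793] → run D
t=16: vr[A=4 C=2048/423] → run A
t=17: vr[A=5 C=2048/423] → run C
t=18: vr[A=5 C=1024/141] → run A
t=19: vr[A=6 C=1024/141] → run A
t=20: vr[A=7 C=1024/141] → run A
t=21: vr[C=1024/141] → run C
t=22: vr[C=4096/423] → run C
t=23: (idle)

completion order = G, D, A, C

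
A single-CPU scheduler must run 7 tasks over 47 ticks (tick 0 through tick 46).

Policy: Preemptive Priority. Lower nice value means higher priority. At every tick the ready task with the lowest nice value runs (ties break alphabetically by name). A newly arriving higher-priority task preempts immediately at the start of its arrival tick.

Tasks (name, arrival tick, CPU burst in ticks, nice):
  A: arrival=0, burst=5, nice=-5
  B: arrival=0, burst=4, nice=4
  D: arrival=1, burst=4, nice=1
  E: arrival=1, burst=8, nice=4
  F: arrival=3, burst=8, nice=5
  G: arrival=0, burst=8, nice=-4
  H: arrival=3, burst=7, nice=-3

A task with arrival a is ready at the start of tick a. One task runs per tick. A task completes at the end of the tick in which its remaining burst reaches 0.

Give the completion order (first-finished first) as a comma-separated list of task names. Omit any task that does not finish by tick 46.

completion order = A, G, H, D, B, E, F

t=0: ready={A,B,G} → run A
t=1: ready={A,B,D,E,G} → run A
t=2: ready={A,B,D,E,G} → run A
t=3: ready={A,B,D,E,F,G,H} → run A
t=4: ready={A,B,D,E,F,G,H} → run A
t=5: ready={B,D,E,F,G,H} → run G
t=6: ready={B,D,E,F,G,H} → run G
t=7: ready={B,D,E,F,G,H} → run G
t=8: ready={B,D,E,F,G,H} → run G
t=9: ready={B,D,E,F,G,H} → run G
t=10: ready={B,D,E,F,G,H} → run G
t=11: ready={B,D,E,F,G,H} → run G
t=12: ready={B,D,E,F,G,H} → run G
t=13: ready={B,D,E,F,H} → run H
t=14: ready={B,D,E,F,H} → run H
t=15: ready={B,D,E,F,H} → run H
t=16: ready={B,D,E,F,H} → run H
t=17: ready={B,D,E,F,H} → run H
t=18: ready={B,D,E,F,H} → run H
t=19: ready={B,D,E,F,H} → run H
t=20: ready={B,D,E,F} → run D
t=21: ready={B,D,E,F} → run D
t=22: ready={B,D,E,F} → run D
t=23: ready={B,D,E,F} → run D
t=24: ready={B,E,F} → run B
t=25: ready={B,E,F} → run B
t=26: ready={B,E,F} → run B
t=27: ready={B,E,F} → run B
t=28: ready={E,F} → run E
t=29: ready={E,F} → run E
t=30: ready={E,F} → run E
t=31: ready={E,F} → run E
t=32: ready={E,F} → run E
t=33: ready={E,F} → run E
t=34: ready={E,F} → run E
t=35: ready={E,F} → run E
t=36: ready={F} → run F
t=37: ready={F} → run F
t=38: ready={F} → run F
t=39: ready={F} → run F
t=40: ready={F} → run F
t=41: ready={F} → run F
t=42: ready={F} → run F
t=43: ready={F} → run F
t=44: (idle)
t=45: (idle)
t=46: (idle)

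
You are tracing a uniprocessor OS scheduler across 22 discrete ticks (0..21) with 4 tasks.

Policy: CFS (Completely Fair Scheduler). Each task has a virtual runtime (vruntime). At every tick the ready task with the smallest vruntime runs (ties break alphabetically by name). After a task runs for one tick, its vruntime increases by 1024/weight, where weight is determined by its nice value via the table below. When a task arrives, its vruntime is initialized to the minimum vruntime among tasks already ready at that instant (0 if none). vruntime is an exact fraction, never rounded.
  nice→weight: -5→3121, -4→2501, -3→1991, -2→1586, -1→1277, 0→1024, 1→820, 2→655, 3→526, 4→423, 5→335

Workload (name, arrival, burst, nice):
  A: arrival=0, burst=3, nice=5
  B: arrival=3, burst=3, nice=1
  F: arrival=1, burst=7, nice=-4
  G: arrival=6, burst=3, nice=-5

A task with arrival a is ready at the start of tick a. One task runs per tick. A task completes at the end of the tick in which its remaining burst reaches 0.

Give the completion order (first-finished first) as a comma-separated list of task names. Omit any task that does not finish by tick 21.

t=0: vr[A=0] → run A
t=1: vr[A=1024/335 F=1024/335] → run A
t=2: vr[A=2048/335 F=1024/335] → run F
t=3: vr[A=2048/335 B=2904064/837835 F=2904064/837835] → run B
t=4: vr[A=2048/335 B=3950336/837835 F=2904064/837835] → run F
t=5: vr[A=2048/335 B=3950336/837835 F=3247104/837835] → run F
t=6: vr[A=2048/335 B=3950336/837835 F=3590144/837835 G=3590144/837835] → run F
t=7: vr[A=2048/335 B=3950336/837835 F=3933184/837835 G=3590144/837835] → run G
t=8: vr[A=2048/335 B=3950336/837835 F=3933184/837835 G=12062782464/2614883035] → run G
t=9: vr[A=2048/335 B=3950336/837835 F=3933184/837835 G=12920725504/2614883035] → run F
t=10: vr[A=2048/335 B=3950336/837835 F=4276224/837835 G=12920725504/2614883035] → run B
t=11: vr[A=2048/335 B=4996608/837835 F=4276224/837835 G=12920725504/2614883035] → run G
t=12: vr[A=2048/335 B=4996608/837835 F=4276224/837835] → run F
t=13: vr[A=2048/335 B=4996608/837835 F=4619264/837835] → run F
t=14: vr[A=2048/335 B=4996608/837835] → run B
t=15: vr[A=2048/335] → run A
t=16: (idle)
t=17: (idle)
t=18: (idle)
t=19: (idle)
t=20: (idle)
t=21: (idle)

completion order = G, F, B, A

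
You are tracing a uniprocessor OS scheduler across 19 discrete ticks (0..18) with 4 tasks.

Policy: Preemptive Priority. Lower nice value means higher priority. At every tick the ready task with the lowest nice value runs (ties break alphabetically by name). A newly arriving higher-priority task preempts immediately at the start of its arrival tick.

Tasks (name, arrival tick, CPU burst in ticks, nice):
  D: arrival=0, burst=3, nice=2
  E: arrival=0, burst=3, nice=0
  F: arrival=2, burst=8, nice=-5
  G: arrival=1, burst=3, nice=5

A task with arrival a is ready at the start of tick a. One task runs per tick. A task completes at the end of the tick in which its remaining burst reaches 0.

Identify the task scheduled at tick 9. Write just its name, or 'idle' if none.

running at tick 9 = F

t=0: ready={D,E} → run E
t=1: ready={D,E,G} → run E
t=2: ready={D,E,F,G} → run F
t=3: ready={D,E,F,G} → run F
t=4: ready={D,E,F,G} → run F
t=5: ready={D,E,F,G} → run F
t=6: ready={D,E,F,G} → run F
t=7: ready={D,E,F,G} → run F
t=8: ready={D,E,F,G} → run F
t=9: ready={D,E,F,G} → run F
t=10: ready={D,E,G} → run E
t=11: ready={D,G} → run D
t=12: ready={D,G} → run D
t=13: ready={D,G} → run D
t=14: ready={G} → run G
t=15: ready={G} → run G
t=16: ready={G} → run G
t=17: (idle)
t=18: (idle)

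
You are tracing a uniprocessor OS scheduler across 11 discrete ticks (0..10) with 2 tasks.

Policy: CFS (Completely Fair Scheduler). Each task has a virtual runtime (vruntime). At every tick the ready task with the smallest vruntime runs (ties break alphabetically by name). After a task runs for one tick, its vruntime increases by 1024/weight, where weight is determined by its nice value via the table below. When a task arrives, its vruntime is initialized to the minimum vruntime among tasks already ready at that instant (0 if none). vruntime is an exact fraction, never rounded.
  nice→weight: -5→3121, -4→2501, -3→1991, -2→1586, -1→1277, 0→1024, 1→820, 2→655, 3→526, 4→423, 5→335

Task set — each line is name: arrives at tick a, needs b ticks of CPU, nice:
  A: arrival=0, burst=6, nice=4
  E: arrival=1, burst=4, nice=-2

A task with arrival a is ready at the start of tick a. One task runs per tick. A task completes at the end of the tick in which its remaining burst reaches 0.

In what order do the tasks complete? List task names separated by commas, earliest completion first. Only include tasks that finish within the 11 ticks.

t=0: vr[A=0] → run A
t=1: vr[A=1024/423 E=1024/423] → run A
t=2: vr[A=2048/423 E=1024/423] → run E
t=3: vr[A=2048/423 E=1028608/335439] → run E
t=4: vr[A=2048/423 E=1245184/335439] → run E
t=5: vr[A=2048/423 E=1461760/335439] → run E
t=6: vr[A=2048/423] → run A
t=7: vr[A=1024/141] → run A
t=8: vr[A=4096/423] → run A
t=9: vr[A=5120/423] → run A
t=10: (idle)

completion order = E, A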